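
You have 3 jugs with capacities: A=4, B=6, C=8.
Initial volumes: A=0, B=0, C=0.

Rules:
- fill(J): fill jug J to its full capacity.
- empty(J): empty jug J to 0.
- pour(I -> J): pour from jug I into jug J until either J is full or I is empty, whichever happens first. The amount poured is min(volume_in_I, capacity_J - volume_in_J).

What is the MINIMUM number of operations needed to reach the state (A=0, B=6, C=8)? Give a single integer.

Answer: 2

Derivation:
BFS from (A=0, B=0, C=0). One shortest path:
  1. fill(B) -> (A=0 B=6 C=0)
  2. fill(C) -> (A=0 B=6 C=8)
Reached target in 2 moves.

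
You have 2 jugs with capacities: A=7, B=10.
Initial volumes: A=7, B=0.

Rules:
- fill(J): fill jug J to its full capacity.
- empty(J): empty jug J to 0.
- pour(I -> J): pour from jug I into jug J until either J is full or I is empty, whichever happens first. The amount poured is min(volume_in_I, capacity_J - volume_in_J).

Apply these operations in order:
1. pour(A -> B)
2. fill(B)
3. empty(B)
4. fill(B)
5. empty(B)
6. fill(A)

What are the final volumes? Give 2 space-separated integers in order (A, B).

Answer: 7 0

Derivation:
Step 1: pour(A -> B) -> (A=0 B=7)
Step 2: fill(B) -> (A=0 B=10)
Step 3: empty(B) -> (A=0 B=0)
Step 4: fill(B) -> (A=0 B=10)
Step 5: empty(B) -> (A=0 B=0)
Step 6: fill(A) -> (A=7 B=0)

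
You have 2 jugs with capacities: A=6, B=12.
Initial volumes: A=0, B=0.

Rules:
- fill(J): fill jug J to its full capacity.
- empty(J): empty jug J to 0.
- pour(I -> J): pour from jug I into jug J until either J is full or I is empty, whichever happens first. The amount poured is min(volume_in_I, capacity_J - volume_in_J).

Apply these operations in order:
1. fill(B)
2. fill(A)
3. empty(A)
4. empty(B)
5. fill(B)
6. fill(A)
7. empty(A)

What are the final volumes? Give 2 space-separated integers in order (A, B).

Step 1: fill(B) -> (A=0 B=12)
Step 2: fill(A) -> (A=6 B=12)
Step 3: empty(A) -> (A=0 B=12)
Step 4: empty(B) -> (A=0 B=0)
Step 5: fill(B) -> (A=0 B=12)
Step 6: fill(A) -> (A=6 B=12)
Step 7: empty(A) -> (A=0 B=12)

Answer: 0 12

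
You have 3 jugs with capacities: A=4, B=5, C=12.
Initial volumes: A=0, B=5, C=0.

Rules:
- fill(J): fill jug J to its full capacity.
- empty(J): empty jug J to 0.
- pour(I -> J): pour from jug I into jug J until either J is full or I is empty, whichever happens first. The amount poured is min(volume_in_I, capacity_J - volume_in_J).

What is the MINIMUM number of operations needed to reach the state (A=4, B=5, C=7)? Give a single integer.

BFS from (A=0, B=5, C=0). One shortest path:
  1. fill(A) -> (A=4 B=5 C=0)
  2. empty(B) -> (A=4 B=0 C=0)
  3. fill(C) -> (A=4 B=0 C=12)
  4. pour(C -> B) -> (A=4 B=5 C=7)
Reached target in 4 moves.

Answer: 4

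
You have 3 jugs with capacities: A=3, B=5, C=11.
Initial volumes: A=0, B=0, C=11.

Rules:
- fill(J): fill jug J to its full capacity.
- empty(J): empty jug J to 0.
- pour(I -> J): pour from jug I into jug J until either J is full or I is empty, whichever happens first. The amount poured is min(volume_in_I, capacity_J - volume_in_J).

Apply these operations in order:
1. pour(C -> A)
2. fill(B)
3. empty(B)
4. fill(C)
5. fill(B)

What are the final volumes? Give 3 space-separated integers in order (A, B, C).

Step 1: pour(C -> A) -> (A=3 B=0 C=8)
Step 2: fill(B) -> (A=3 B=5 C=8)
Step 3: empty(B) -> (A=3 B=0 C=8)
Step 4: fill(C) -> (A=3 B=0 C=11)
Step 5: fill(B) -> (A=3 B=5 C=11)

Answer: 3 5 11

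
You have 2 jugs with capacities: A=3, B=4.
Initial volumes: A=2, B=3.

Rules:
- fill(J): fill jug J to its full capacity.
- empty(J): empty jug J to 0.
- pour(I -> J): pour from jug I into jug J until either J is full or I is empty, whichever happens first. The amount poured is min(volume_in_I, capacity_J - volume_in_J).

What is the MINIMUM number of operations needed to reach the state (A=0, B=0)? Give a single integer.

BFS from (A=2, B=3). One shortest path:
  1. empty(A) -> (A=0 B=3)
  2. empty(B) -> (A=0 B=0)
Reached target in 2 moves.

Answer: 2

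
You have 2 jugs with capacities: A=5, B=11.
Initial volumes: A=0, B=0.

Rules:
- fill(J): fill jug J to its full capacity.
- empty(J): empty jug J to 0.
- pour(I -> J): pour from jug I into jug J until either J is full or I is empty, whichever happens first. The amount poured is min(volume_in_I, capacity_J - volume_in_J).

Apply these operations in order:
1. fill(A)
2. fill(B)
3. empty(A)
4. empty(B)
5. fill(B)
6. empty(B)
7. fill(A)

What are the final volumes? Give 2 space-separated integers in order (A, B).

Step 1: fill(A) -> (A=5 B=0)
Step 2: fill(B) -> (A=5 B=11)
Step 3: empty(A) -> (A=0 B=11)
Step 4: empty(B) -> (A=0 B=0)
Step 5: fill(B) -> (A=0 B=11)
Step 6: empty(B) -> (A=0 B=0)
Step 7: fill(A) -> (A=5 B=0)

Answer: 5 0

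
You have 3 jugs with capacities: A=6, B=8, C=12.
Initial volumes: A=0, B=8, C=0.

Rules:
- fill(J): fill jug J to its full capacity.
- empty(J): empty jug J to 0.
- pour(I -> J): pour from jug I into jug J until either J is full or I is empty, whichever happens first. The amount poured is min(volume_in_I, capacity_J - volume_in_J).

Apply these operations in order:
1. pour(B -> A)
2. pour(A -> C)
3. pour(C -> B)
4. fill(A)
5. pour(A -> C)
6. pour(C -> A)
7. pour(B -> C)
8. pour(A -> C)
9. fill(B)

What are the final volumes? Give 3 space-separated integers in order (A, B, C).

Step 1: pour(B -> A) -> (A=6 B=2 C=0)
Step 2: pour(A -> C) -> (A=0 B=2 C=6)
Step 3: pour(C -> B) -> (A=0 B=8 C=0)
Step 4: fill(A) -> (A=6 B=8 C=0)
Step 5: pour(A -> C) -> (A=0 B=8 C=6)
Step 6: pour(C -> A) -> (A=6 B=8 C=0)
Step 7: pour(B -> C) -> (A=6 B=0 C=8)
Step 8: pour(A -> C) -> (A=2 B=0 C=12)
Step 9: fill(B) -> (A=2 B=8 C=12)

Answer: 2 8 12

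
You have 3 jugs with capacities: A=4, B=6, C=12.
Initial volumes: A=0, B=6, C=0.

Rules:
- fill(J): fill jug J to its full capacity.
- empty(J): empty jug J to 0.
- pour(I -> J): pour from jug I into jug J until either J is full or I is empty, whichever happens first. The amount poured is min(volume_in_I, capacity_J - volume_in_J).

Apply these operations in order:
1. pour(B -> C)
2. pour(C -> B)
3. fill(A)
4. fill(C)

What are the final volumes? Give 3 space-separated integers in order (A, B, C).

Step 1: pour(B -> C) -> (A=0 B=0 C=6)
Step 2: pour(C -> B) -> (A=0 B=6 C=0)
Step 3: fill(A) -> (A=4 B=6 C=0)
Step 4: fill(C) -> (A=4 B=6 C=12)

Answer: 4 6 12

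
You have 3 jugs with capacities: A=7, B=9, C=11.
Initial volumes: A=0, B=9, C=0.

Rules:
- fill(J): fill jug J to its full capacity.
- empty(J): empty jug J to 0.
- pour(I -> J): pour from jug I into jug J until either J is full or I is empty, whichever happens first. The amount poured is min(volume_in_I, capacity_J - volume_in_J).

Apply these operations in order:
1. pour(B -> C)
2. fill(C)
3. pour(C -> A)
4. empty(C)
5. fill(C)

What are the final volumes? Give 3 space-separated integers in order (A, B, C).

Answer: 7 0 11

Derivation:
Step 1: pour(B -> C) -> (A=0 B=0 C=9)
Step 2: fill(C) -> (A=0 B=0 C=11)
Step 3: pour(C -> A) -> (A=7 B=0 C=4)
Step 4: empty(C) -> (A=7 B=0 C=0)
Step 5: fill(C) -> (A=7 B=0 C=11)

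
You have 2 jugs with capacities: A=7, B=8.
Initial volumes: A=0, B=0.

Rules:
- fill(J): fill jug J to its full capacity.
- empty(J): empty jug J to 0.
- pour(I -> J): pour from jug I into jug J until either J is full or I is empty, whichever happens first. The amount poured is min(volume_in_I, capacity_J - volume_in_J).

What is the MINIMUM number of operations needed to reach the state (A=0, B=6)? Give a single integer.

BFS from (A=0, B=0). One shortest path:
  1. fill(A) -> (A=7 B=0)
  2. pour(A -> B) -> (A=0 B=7)
  3. fill(A) -> (A=7 B=7)
  4. pour(A -> B) -> (A=6 B=8)
  5. empty(B) -> (A=6 B=0)
  6. pour(A -> B) -> (A=0 B=6)
Reached target in 6 moves.

Answer: 6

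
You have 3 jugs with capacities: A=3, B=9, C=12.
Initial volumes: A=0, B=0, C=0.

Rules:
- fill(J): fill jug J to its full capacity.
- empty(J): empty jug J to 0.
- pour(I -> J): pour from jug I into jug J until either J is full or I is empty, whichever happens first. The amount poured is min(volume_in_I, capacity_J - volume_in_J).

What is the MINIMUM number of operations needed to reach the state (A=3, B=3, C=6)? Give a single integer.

BFS from (A=0, B=0, C=0). One shortest path:
  1. fill(C) -> (A=0 B=0 C=12)
  2. pour(C -> A) -> (A=3 B=0 C=9)
  3. pour(A -> B) -> (A=0 B=3 C=9)
  4. pour(C -> A) -> (A=3 B=3 C=6)
Reached target in 4 moves.

Answer: 4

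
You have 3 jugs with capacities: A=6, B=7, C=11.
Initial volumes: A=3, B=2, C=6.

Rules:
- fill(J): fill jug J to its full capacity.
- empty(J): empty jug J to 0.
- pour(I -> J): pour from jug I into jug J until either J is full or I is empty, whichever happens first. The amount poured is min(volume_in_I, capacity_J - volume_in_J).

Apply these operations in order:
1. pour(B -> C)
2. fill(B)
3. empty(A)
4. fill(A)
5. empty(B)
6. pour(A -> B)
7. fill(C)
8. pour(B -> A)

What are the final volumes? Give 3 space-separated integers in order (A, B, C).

Answer: 6 0 11

Derivation:
Step 1: pour(B -> C) -> (A=3 B=0 C=8)
Step 2: fill(B) -> (A=3 B=7 C=8)
Step 3: empty(A) -> (A=0 B=7 C=8)
Step 4: fill(A) -> (A=6 B=7 C=8)
Step 5: empty(B) -> (A=6 B=0 C=8)
Step 6: pour(A -> B) -> (A=0 B=6 C=8)
Step 7: fill(C) -> (A=0 B=6 C=11)
Step 8: pour(B -> A) -> (A=6 B=0 C=11)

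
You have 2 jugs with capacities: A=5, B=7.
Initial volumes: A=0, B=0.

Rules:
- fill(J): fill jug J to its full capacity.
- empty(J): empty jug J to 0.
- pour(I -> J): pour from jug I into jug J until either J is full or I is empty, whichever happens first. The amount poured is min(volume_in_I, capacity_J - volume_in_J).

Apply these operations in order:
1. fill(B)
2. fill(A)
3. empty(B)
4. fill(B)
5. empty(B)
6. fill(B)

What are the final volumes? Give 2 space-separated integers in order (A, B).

Answer: 5 7

Derivation:
Step 1: fill(B) -> (A=0 B=7)
Step 2: fill(A) -> (A=5 B=7)
Step 3: empty(B) -> (A=5 B=0)
Step 4: fill(B) -> (A=5 B=7)
Step 5: empty(B) -> (A=5 B=0)
Step 6: fill(B) -> (A=5 B=7)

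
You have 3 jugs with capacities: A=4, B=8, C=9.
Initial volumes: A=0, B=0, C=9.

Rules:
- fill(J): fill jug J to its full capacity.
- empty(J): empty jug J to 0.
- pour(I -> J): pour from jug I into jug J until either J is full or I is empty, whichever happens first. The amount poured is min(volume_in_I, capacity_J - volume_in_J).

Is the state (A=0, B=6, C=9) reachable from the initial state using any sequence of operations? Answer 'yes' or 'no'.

Answer: yes

Derivation:
BFS from (A=0, B=0, C=9):
  1. pour(C -> A) -> (A=4 B=0 C=5)
  2. empty(A) -> (A=0 B=0 C=5)
  3. pour(C -> B) -> (A=0 B=5 C=0)
  4. fill(C) -> (A=0 B=5 C=9)
  5. pour(C -> B) -> (A=0 B=8 C=6)
  6. empty(B) -> (A=0 B=0 C=6)
  7. pour(C -> B) -> (A=0 B=6 C=0)
  8. fill(C) -> (A=0 B=6 C=9)
Target reached → yes.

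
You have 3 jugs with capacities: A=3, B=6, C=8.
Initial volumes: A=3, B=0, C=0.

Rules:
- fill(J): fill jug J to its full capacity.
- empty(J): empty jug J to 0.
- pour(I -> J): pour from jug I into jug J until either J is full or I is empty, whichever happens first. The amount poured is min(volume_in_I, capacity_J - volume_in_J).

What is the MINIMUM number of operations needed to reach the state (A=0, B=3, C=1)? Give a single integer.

BFS from (A=3, B=0, C=0). One shortest path:
  1. fill(B) -> (A=3 B=6 C=0)
  2. pour(A -> C) -> (A=0 B=6 C=3)
  3. fill(A) -> (A=3 B=6 C=3)
  4. pour(B -> C) -> (A=3 B=1 C=8)
  5. empty(C) -> (A=3 B=1 C=0)
  6. pour(B -> C) -> (A=3 B=0 C=1)
  7. pour(A -> B) -> (A=0 B=3 C=1)
Reached target in 7 moves.

Answer: 7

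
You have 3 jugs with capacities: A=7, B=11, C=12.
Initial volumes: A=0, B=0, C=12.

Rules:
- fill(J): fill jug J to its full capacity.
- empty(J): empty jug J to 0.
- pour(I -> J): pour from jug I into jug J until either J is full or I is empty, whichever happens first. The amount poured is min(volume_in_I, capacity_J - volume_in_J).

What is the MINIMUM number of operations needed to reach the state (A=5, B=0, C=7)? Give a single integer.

BFS from (A=0, B=0, C=12). One shortest path:
  1. pour(C -> A) -> (A=7 B=0 C=5)
  2. pour(A -> B) -> (A=0 B=7 C=5)
  3. pour(C -> A) -> (A=5 B=7 C=0)
  4. pour(B -> C) -> (A=5 B=0 C=7)
Reached target in 4 moves.

Answer: 4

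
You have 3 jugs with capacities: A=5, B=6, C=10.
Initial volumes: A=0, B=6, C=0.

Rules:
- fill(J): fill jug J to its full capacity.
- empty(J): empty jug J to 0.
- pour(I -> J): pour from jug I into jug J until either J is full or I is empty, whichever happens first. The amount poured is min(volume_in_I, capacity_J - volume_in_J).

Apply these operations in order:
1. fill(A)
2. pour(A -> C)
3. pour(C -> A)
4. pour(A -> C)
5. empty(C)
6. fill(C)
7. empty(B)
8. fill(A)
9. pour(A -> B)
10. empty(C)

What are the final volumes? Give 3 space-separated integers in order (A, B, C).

Answer: 0 5 0

Derivation:
Step 1: fill(A) -> (A=5 B=6 C=0)
Step 2: pour(A -> C) -> (A=0 B=6 C=5)
Step 3: pour(C -> A) -> (A=5 B=6 C=0)
Step 4: pour(A -> C) -> (A=0 B=6 C=5)
Step 5: empty(C) -> (A=0 B=6 C=0)
Step 6: fill(C) -> (A=0 B=6 C=10)
Step 7: empty(B) -> (A=0 B=0 C=10)
Step 8: fill(A) -> (A=5 B=0 C=10)
Step 9: pour(A -> B) -> (A=0 B=5 C=10)
Step 10: empty(C) -> (A=0 B=5 C=0)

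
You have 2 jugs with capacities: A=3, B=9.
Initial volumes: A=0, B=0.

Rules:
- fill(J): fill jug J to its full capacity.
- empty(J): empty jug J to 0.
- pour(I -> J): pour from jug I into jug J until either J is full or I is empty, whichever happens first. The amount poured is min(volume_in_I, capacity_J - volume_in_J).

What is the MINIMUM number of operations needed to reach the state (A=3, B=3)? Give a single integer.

Answer: 3

Derivation:
BFS from (A=0, B=0). One shortest path:
  1. fill(A) -> (A=3 B=0)
  2. pour(A -> B) -> (A=0 B=3)
  3. fill(A) -> (A=3 B=3)
Reached target in 3 moves.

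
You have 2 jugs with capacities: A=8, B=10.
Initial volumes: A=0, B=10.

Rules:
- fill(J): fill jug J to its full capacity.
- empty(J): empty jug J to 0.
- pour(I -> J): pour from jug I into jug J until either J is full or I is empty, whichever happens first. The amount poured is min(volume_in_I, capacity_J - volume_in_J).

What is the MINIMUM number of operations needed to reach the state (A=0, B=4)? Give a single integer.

Answer: 6

Derivation:
BFS from (A=0, B=10). One shortest path:
  1. pour(B -> A) -> (A=8 B=2)
  2. empty(A) -> (A=0 B=2)
  3. pour(B -> A) -> (A=2 B=0)
  4. fill(B) -> (A=2 B=10)
  5. pour(B -> A) -> (A=8 B=4)
  6. empty(A) -> (A=0 B=4)
Reached target in 6 moves.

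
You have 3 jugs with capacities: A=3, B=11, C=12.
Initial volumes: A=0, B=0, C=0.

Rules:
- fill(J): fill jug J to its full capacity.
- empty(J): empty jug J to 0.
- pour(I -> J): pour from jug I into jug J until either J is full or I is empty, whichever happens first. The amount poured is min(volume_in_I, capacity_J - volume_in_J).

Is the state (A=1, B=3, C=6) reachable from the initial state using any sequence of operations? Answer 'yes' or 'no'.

BFS explored all 404 reachable states.
Reachable set includes: (0,0,0), (0,0,1), (0,0,2), (0,0,3), (0,0,4), (0,0,5), (0,0,6), (0,0,7), (0,0,8), (0,0,9), (0,0,10), (0,0,11) ...
Target (A=1, B=3, C=6) not in reachable set → no.

Answer: no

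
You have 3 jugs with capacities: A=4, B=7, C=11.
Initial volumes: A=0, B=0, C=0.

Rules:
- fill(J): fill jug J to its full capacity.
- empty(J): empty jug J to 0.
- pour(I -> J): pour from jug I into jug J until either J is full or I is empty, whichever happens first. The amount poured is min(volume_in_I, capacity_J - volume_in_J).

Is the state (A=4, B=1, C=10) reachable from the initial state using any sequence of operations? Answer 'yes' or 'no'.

Answer: yes

Derivation:
BFS from (A=0, B=0, C=0):
  1. fill(C) -> (A=0 B=0 C=11)
  2. pour(C -> A) -> (A=4 B=0 C=7)
  3. pour(A -> B) -> (A=0 B=4 C=7)
  4. pour(C -> A) -> (A=4 B=4 C=3)
  5. pour(A -> B) -> (A=1 B=7 C=3)
  6. pour(B -> C) -> (A=1 B=0 C=10)
  7. pour(A -> B) -> (A=0 B=1 C=10)
  8. fill(A) -> (A=4 B=1 C=10)
Target reached → yes.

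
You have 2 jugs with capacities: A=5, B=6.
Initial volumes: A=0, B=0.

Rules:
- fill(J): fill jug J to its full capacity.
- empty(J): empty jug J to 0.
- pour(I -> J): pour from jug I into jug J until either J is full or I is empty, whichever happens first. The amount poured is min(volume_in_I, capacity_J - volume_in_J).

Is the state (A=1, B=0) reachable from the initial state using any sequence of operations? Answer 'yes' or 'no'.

Answer: yes

Derivation:
BFS from (A=0, B=0):
  1. fill(B) -> (A=0 B=6)
  2. pour(B -> A) -> (A=5 B=1)
  3. empty(A) -> (A=0 B=1)
  4. pour(B -> A) -> (A=1 B=0)
Target reached → yes.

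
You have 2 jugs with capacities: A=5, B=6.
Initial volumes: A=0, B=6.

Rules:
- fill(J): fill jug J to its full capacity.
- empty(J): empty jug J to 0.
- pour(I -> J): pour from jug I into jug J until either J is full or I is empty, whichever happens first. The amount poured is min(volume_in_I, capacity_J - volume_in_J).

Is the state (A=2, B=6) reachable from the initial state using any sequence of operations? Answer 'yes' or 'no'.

BFS from (A=0, B=6):
  1. pour(B -> A) -> (A=5 B=1)
  2. empty(A) -> (A=0 B=1)
  3. pour(B -> A) -> (A=1 B=0)
  4. fill(B) -> (A=1 B=6)
  5. pour(B -> A) -> (A=5 B=2)
  6. empty(A) -> (A=0 B=2)
  7. pour(B -> A) -> (A=2 B=0)
  8. fill(B) -> (A=2 B=6)
Target reached → yes.

Answer: yes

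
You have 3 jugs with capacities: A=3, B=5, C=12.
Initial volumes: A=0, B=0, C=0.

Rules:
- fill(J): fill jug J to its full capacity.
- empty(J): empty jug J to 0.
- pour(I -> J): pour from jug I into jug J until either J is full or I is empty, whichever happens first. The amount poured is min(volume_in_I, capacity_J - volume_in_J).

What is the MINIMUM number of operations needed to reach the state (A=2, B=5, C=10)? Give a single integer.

BFS from (A=0, B=0, C=0). One shortest path:
  1. fill(C) -> (A=0 B=0 C=12)
  2. pour(C -> B) -> (A=0 B=5 C=7)
  3. pour(B -> A) -> (A=3 B=2 C=7)
  4. pour(A -> C) -> (A=0 B=2 C=10)
  5. pour(B -> A) -> (A=2 B=0 C=10)
  6. fill(B) -> (A=2 B=5 C=10)
Reached target in 6 moves.

Answer: 6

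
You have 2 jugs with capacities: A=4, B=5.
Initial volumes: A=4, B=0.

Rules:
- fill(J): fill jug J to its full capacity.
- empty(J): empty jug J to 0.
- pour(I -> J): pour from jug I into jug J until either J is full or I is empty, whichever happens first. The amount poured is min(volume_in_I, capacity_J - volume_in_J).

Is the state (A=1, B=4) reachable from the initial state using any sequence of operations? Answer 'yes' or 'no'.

BFS explored all 18 reachable states.
Reachable set includes: (0,0), (0,1), (0,2), (0,3), (0,4), (0,5), (1,0), (1,5), (2,0), (2,5), (3,0), (3,5) ...
Target (A=1, B=4) not in reachable set → no.

Answer: no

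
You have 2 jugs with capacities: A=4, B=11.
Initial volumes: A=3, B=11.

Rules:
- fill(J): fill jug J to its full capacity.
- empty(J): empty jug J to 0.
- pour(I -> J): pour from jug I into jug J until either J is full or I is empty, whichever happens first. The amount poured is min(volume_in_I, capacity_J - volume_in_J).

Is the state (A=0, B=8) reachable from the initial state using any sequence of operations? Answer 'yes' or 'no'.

Answer: yes

Derivation:
BFS from (A=3, B=11):
  1. fill(A) -> (A=4 B=11)
  2. empty(B) -> (A=4 B=0)
  3. pour(A -> B) -> (A=0 B=4)
  4. fill(A) -> (A=4 B=4)
  5. pour(A -> B) -> (A=0 B=8)
Target reached → yes.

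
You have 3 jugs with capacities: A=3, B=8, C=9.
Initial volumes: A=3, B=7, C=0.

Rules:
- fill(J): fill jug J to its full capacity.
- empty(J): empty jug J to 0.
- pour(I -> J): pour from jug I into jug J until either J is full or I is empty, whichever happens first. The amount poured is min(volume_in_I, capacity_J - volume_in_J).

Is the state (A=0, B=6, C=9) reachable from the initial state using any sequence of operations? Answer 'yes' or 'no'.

BFS from (A=3, B=7, C=0):
  1. empty(A) -> (A=0 B=7 C=0)
  2. pour(B -> C) -> (A=0 B=0 C=7)
  3. fill(B) -> (A=0 B=8 C=7)
  4. pour(B -> C) -> (A=0 B=6 C=9)
Target reached → yes.

Answer: yes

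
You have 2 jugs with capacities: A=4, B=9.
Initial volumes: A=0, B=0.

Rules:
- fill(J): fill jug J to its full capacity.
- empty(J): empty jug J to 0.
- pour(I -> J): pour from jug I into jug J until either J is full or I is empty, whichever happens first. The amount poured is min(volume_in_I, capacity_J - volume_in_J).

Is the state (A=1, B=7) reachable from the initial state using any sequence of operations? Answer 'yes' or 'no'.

BFS explored all 26 reachable states.
Reachable set includes: (0,0), (0,1), (0,2), (0,3), (0,4), (0,5), (0,6), (0,7), (0,8), (0,9), (1,0), (1,9) ...
Target (A=1, B=7) not in reachable set → no.

Answer: no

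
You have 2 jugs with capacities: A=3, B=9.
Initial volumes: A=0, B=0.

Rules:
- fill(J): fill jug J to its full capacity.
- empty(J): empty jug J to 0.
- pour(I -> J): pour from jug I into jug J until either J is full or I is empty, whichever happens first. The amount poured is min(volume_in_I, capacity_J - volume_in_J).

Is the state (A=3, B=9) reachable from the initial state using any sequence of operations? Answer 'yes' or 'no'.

BFS from (A=0, B=0):
  1. fill(A) -> (A=3 B=0)
  2. fill(B) -> (A=3 B=9)
Target reached → yes.

Answer: yes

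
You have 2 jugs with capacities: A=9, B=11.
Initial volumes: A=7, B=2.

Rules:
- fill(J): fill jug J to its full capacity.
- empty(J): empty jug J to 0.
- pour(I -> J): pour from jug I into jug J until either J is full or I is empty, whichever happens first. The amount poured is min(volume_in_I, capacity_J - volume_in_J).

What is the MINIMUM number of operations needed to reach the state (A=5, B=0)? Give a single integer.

Answer: 5

Derivation:
BFS from (A=7, B=2). One shortest path:
  1. empty(B) -> (A=7 B=0)
  2. pour(A -> B) -> (A=0 B=7)
  3. fill(A) -> (A=9 B=7)
  4. pour(A -> B) -> (A=5 B=11)
  5. empty(B) -> (A=5 B=0)
Reached target in 5 moves.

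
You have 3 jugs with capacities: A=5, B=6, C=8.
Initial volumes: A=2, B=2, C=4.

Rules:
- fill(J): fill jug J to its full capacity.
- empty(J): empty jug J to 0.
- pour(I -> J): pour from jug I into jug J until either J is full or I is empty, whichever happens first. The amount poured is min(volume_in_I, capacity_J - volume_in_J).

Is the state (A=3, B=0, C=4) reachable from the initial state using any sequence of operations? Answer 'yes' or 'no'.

Answer: yes

Derivation:
BFS from (A=2, B=2, C=4):
  1. fill(B) -> (A=2 B=6 C=4)
  2. pour(B -> A) -> (A=5 B=3 C=4)
  3. empty(A) -> (A=0 B=3 C=4)
  4. pour(B -> A) -> (A=3 B=0 C=4)
Target reached → yes.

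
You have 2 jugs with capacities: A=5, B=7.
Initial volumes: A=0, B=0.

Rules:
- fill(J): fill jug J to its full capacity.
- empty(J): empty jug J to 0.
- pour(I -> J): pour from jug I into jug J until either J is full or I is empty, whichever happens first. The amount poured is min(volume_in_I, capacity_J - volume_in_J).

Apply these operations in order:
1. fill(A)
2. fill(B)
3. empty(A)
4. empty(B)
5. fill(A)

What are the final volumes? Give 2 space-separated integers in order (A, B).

Answer: 5 0

Derivation:
Step 1: fill(A) -> (A=5 B=0)
Step 2: fill(B) -> (A=5 B=7)
Step 3: empty(A) -> (A=0 B=7)
Step 4: empty(B) -> (A=0 B=0)
Step 5: fill(A) -> (A=5 B=0)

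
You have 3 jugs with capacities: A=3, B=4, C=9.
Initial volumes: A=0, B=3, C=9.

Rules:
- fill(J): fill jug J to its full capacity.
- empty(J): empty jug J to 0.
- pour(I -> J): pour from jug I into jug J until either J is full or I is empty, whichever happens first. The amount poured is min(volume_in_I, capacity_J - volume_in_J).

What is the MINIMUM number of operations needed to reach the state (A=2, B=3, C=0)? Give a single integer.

Answer: 6

Derivation:
BFS from (A=0, B=3, C=9). One shortest path:
  1. empty(B) -> (A=0 B=0 C=9)
  2. pour(C -> A) -> (A=3 B=0 C=6)
  3. pour(C -> B) -> (A=3 B=4 C=2)
  4. empty(B) -> (A=3 B=0 C=2)
  5. pour(A -> B) -> (A=0 B=3 C=2)
  6. pour(C -> A) -> (A=2 B=3 C=0)
Reached target in 6 moves.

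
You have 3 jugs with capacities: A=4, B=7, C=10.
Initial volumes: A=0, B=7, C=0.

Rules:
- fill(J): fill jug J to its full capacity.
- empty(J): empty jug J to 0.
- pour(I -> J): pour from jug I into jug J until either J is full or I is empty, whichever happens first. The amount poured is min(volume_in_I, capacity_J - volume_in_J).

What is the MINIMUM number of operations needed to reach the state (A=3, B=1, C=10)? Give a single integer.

BFS from (A=0, B=7, C=0). One shortest path:
  1. pour(B -> A) -> (A=4 B=3 C=0)
  2. pour(A -> C) -> (A=0 B=3 C=4)
  3. pour(B -> A) -> (A=3 B=0 C=4)
  4. fill(B) -> (A=3 B=7 C=4)
  5. pour(B -> C) -> (A=3 B=1 C=10)
Reached target in 5 moves.

Answer: 5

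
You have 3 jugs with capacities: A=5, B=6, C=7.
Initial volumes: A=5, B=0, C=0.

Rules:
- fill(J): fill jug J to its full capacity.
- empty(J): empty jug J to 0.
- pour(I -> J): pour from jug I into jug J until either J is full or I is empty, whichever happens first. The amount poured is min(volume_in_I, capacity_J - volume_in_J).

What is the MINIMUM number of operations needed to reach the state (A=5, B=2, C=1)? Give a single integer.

Answer: 8

Derivation:
BFS from (A=5, B=0, C=0). One shortest path:
  1. empty(A) -> (A=0 B=0 C=0)
  2. fill(B) -> (A=0 B=6 C=0)
  3. fill(C) -> (A=0 B=6 C=7)
  4. pour(B -> A) -> (A=5 B=1 C=7)
  5. empty(A) -> (A=0 B=1 C=7)
  6. pour(B -> A) -> (A=1 B=0 C=7)
  7. pour(C -> B) -> (A=1 B=6 C=1)
  8. pour(B -> A) -> (A=5 B=2 C=1)
Reached target in 8 moves.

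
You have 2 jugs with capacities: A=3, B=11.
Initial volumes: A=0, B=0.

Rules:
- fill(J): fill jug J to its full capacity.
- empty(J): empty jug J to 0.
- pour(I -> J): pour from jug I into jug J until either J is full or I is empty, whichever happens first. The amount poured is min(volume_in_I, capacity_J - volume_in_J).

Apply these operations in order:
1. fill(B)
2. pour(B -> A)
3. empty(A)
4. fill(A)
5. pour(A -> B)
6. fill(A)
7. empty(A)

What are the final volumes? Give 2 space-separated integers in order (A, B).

Step 1: fill(B) -> (A=0 B=11)
Step 2: pour(B -> A) -> (A=3 B=8)
Step 3: empty(A) -> (A=0 B=8)
Step 4: fill(A) -> (A=3 B=8)
Step 5: pour(A -> B) -> (A=0 B=11)
Step 6: fill(A) -> (A=3 B=11)
Step 7: empty(A) -> (A=0 B=11)

Answer: 0 11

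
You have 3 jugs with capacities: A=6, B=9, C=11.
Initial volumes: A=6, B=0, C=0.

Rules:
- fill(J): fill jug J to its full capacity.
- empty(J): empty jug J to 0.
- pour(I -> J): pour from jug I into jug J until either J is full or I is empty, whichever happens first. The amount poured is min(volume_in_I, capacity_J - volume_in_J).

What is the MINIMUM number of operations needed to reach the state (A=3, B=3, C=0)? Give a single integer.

BFS from (A=6, B=0, C=0). One shortest path:
  1. fill(C) -> (A=6 B=0 C=11)
  2. pour(A -> B) -> (A=0 B=6 C=11)
  3. pour(C -> A) -> (A=6 B=6 C=5)
  4. pour(A -> B) -> (A=3 B=9 C=5)
  5. pour(B -> C) -> (A=3 B=3 C=11)
  6. empty(C) -> (A=3 B=3 C=0)
Reached target in 6 moves.

Answer: 6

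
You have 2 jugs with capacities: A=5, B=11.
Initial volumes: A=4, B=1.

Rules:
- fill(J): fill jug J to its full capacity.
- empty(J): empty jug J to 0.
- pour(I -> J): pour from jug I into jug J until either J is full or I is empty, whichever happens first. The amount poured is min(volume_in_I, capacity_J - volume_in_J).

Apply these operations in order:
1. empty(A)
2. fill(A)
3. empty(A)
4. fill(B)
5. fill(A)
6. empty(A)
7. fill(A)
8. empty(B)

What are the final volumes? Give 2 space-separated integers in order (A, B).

Answer: 5 0

Derivation:
Step 1: empty(A) -> (A=0 B=1)
Step 2: fill(A) -> (A=5 B=1)
Step 3: empty(A) -> (A=0 B=1)
Step 4: fill(B) -> (A=0 B=11)
Step 5: fill(A) -> (A=5 B=11)
Step 6: empty(A) -> (A=0 B=11)
Step 7: fill(A) -> (A=5 B=11)
Step 8: empty(B) -> (A=5 B=0)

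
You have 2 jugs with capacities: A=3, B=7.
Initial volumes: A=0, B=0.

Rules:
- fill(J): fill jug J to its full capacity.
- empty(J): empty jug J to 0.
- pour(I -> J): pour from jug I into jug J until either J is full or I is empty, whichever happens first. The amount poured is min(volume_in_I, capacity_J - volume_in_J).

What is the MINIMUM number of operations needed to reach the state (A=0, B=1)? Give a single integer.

BFS from (A=0, B=0). One shortest path:
  1. fill(B) -> (A=0 B=7)
  2. pour(B -> A) -> (A=3 B=4)
  3. empty(A) -> (A=0 B=4)
  4. pour(B -> A) -> (A=3 B=1)
  5. empty(A) -> (A=0 B=1)
Reached target in 5 moves.

Answer: 5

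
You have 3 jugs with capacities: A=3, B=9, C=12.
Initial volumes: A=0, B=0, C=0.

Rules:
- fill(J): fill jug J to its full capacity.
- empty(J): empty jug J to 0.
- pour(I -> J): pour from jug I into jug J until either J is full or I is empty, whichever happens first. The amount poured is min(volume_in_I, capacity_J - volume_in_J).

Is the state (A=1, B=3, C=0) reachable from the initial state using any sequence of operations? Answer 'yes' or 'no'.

Answer: no

Derivation:
BFS explored all 40 reachable states.
Reachable set includes: (0,0,0), (0,0,3), (0,0,6), (0,0,9), (0,0,12), (0,3,0), (0,3,3), (0,3,6), (0,3,9), (0,3,12), (0,6,0), (0,6,3) ...
Target (A=1, B=3, C=0) not in reachable set → no.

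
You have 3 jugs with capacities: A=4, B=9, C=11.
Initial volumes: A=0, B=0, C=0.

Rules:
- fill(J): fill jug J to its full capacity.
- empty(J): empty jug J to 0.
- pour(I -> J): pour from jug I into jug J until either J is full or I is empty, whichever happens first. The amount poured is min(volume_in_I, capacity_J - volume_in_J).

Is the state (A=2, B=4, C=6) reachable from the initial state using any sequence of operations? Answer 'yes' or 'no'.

Answer: no

Derivation:
BFS explored all 360 reachable states.
Reachable set includes: (0,0,0), (0,0,1), (0,0,2), (0,0,3), (0,0,4), (0,0,5), (0,0,6), (0,0,7), (0,0,8), (0,0,9), (0,0,10), (0,0,11) ...
Target (A=2, B=4, C=6) not in reachable set → no.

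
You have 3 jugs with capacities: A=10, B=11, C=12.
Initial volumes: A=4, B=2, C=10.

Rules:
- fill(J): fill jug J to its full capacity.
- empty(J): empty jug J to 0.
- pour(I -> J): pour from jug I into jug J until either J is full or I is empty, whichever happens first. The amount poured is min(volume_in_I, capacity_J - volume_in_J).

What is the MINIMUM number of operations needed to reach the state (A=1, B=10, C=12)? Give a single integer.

Answer: 5

Derivation:
BFS from (A=4, B=2, C=10). One shortest path:
  1. fill(A) -> (A=10 B=2 C=10)
  2. pour(A -> B) -> (A=1 B=11 C=10)
  3. empty(B) -> (A=1 B=0 C=10)
  4. pour(C -> B) -> (A=1 B=10 C=0)
  5. fill(C) -> (A=1 B=10 C=12)
Reached target in 5 moves.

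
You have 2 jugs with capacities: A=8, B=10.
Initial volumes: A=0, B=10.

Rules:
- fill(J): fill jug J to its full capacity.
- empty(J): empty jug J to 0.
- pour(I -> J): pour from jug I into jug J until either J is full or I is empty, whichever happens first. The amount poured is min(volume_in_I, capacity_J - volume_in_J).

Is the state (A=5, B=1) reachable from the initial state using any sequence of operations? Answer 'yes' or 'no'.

Answer: no

Derivation:
BFS explored all 18 reachable states.
Reachable set includes: (0,0), (0,2), (0,4), (0,6), (0,8), (0,10), (2,0), (2,10), (4,0), (4,10), (6,0), (6,10) ...
Target (A=5, B=1) not in reachable set → no.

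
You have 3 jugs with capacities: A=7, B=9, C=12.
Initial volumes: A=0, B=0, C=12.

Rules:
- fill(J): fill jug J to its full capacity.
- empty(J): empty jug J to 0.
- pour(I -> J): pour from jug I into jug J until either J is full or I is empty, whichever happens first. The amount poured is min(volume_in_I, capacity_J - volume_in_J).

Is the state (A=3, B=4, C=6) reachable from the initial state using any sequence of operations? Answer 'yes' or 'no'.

Answer: no

Derivation:
BFS explored all 512 reachable states.
Reachable set includes: (0,0,0), (0,0,1), (0,0,2), (0,0,3), (0,0,4), (0,0,5), (0,0,6), (0,0,7), (0,0,8), (0,0,9), (0,0,10), (0,0,11) ...
Target (A=3, B=4, C=6) not in reachable set → no.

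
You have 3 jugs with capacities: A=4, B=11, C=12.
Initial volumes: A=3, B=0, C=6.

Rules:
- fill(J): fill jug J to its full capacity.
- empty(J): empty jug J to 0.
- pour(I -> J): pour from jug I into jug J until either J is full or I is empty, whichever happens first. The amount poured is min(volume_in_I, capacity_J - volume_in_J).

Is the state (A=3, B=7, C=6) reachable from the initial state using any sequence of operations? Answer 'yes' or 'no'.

Answer: no

Derivation:
BFS explored all 450 reachable states.
Reachable set includes: (0,0,0), (0,0,1), (0,0,2), (0,0,3), (0,0,4), (0,0,5), (0,0,6), (0,0,7), (0,0,8), (0,0,9), (0,0,10), (0,0,11) ...
Target (A=3, B=7, C=6) not in reachable set → no.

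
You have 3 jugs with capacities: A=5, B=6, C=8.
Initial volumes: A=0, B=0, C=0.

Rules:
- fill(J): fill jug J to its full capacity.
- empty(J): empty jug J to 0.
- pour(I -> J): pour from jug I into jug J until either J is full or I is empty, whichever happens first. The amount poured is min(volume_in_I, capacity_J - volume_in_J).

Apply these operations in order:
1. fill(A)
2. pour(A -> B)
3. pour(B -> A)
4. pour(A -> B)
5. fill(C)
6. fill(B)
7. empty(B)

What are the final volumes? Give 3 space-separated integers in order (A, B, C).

Answer: 0 0 8

Derivation:
Step 1: fill(A) -> (A=5 B=0 C=0)
Step 2: pour(A -> B) -> (A=0 B=5 C=0)
Step 3: pour(B -> A) -> (A=5 B=0 C=0)
Step 4: pour(A -> B) -> (A=0 B=5 C=0)
Step 5: fill(C) -> (A=0 B=5 C=8)
Step 6: fill(B) -> (A=0 B=6 C=8)
Step 7: empty(B) -> (A=0 B=0 C=8)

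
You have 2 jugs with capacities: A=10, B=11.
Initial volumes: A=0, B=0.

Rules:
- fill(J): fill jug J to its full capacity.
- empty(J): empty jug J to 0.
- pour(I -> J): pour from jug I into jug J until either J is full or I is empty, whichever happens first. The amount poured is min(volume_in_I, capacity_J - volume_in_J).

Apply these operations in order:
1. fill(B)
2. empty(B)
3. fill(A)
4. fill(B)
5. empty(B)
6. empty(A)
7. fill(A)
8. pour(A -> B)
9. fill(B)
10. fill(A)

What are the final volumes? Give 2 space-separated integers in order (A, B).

Step 1: fill(B) -> (A=0 B=11)
Step 2: empty(B) -> (A=0 B=0)
Step 3: fill(A) -> (A=10 B=0)
Step 4: fill(B) -> (A=10 B=11)
Step 5: empty(B) -> (A=10 B=0)
Step 6: empty(A) -> (A=0 B=0)
Step 7: fill(A) -> (A=10 B=0)
Step 8: pour(A -> B) -> (A=0 B=10)
Step 9: fill(B) -> (A=0 B=11)
Step 10: fill(A) -> (A=10 B=11)

Answer: 10 11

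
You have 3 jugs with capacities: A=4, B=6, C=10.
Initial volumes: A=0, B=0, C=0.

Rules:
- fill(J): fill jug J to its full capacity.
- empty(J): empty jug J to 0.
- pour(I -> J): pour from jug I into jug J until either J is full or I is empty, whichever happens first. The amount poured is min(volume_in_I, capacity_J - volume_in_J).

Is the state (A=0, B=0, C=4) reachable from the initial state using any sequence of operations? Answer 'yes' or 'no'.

BFS from (A=0, B=0, C=0):
  1. fill(A) -> (A=4 B=0 C=0)
  2. pour(A -> C) -> (A=0 B=0 C=4)
Target reached → yes.

Answer: yes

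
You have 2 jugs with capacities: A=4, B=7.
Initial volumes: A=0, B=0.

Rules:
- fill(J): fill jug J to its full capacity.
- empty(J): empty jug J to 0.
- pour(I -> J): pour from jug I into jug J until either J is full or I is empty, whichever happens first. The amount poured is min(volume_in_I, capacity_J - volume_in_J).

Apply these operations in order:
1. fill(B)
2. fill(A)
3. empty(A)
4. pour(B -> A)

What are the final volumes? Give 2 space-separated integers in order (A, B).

Step 1: fill(B) -> (A=0 B=7)
Step 2: fill(A) -> (A=4 B=7)
Step 3: empty(A) -> (A=0 B=7)
Step 4: pour(B -> A) -> (A=4 B=3)

Answer: 4 3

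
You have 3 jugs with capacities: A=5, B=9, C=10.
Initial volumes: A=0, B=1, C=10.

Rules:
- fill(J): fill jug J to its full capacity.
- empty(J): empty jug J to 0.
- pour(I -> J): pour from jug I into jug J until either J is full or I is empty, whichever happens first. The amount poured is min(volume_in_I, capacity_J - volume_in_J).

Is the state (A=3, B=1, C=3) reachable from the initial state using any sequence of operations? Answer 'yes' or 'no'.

Answer: no

Derivation:
BFS explored all 372 reachable states.
Reachable set includes: (0,0,0), (0,0,1), (0,0,2), (0,0,3), (0,0,4), (0,0,5), (0,0,6), (0,0,7), (0,0,8), (0,0,9), (0,0,10), (0,1,0) ...
Target (A=3, B=1, C=3) not in reachable set → no.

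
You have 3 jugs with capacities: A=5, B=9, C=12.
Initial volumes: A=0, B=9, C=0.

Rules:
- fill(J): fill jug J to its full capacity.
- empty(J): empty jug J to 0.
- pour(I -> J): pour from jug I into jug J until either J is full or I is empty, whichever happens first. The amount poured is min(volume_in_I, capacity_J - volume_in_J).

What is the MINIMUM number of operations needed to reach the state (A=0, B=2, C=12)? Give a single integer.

BFS from (A=0, B=9, C=0). One shortest path:
  1. fill(A) -> (A=5 B=9 C=0)
  2. pour(A -> C) -> (A=0 B=9 C=5)
  3. pour(B -> C) -> (A=0 B=2 C=12)
Reached target in 3 moves.

Answer: 3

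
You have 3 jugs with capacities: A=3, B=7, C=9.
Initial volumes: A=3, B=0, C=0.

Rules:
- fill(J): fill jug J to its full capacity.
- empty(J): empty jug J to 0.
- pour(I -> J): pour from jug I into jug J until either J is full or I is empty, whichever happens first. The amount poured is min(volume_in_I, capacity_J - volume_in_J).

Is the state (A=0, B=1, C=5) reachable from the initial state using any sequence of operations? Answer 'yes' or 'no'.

Answer: yes

Derivation:
BFS from (A=3, B=0, C=0):
  1. empty(A) -> (A=0 B=0 C=0)
  2. fill(C) -> (A=0 B=0 C=9)
  3. pour(C -> B) -> (A=0 B=7 C=2)
  4. pour(B -> A) -> (A=3 B=4 C=2)
  5. empty(A) -> (A=0 B=4 C=2)
  6. pour(B -> A) -> (A=3 B=1 C=2)
  7. pour(A -> C) -> (A=0 B=1 C=5)
Target reached → yes.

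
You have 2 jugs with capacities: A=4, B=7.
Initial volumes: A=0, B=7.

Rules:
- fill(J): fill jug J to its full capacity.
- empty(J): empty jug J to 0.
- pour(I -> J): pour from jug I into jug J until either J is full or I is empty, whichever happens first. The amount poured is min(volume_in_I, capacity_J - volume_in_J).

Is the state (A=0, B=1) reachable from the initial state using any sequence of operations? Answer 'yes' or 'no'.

Answer: yes

Derivation:
BFS from (A=0, B=7):
  1. fill(A) -> (A=4 B=7)
  2. empty(B) -> (A=4 B=0)
  3. pour(A -> B) -> (A=0 B=4)
  4. fill(A) -> (A=4 B=4)
  5. pour(A -> B) -> (A=1 B=7)
  6. empty(B) -> (A=1 B=0)
  7. pour(A -> B) -> (A=0 B=1)
Target reached → yes.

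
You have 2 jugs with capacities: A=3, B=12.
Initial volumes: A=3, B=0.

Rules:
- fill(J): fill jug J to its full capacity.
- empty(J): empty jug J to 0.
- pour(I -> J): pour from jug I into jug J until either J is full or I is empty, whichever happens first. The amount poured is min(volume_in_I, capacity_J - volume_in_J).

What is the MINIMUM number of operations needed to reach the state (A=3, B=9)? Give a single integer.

BFS from (A=3, B=0). One shortest path:
  1. empty(A) -> (A=0 B=0)
  2. fill(B) -> (A=0 B=12)
  3. pour(B -> A) -> (A=3 B=9)
Reached target in 3 moves.

Answer: 3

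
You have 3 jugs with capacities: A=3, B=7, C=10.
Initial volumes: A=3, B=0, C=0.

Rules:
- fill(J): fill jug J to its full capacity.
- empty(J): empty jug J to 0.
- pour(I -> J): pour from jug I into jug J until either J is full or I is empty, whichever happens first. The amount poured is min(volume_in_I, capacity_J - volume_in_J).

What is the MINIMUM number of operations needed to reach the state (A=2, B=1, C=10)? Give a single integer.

BFS from (A=3, B=0, C=0). One shortest path:
  1. fill(C) -> (A=3 B=0 C=10)
  2. pour(A -> B) -> (A=0 B=3 C=10)
  3. pour(C -> A) -> (A=3 B=3 C=7)
  4. pour(A -> B) -> (A=0 B=6 C=7)
  5. pour(C -> A) -> (A=3 B=6 C=4)
  6. pour(A -> B) -> (A=2 B=7 C=4)
  7. pour(B -> C) -> (A=2 B=1 C=10)
Reached target in 7 moves.

Answer: 7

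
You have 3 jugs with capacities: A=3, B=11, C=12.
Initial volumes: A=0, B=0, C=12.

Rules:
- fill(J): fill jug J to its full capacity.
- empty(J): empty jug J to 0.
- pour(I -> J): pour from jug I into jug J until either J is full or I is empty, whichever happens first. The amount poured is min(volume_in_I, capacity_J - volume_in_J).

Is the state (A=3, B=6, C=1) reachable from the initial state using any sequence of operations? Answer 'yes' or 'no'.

Answer: yes

Derivation:
BFS from (A=0, B=0, C=12):
  1. fill(A) -> (A=3 B=0 C=12)
  2. pour(C -> B) -> (A=3 B=11 C=1)
  3. empty(B) -> (A=3 B=0 C=1)
  4. pour(A -> B) -> (A=0 B=3 C=1)
  5. fill(A) -> (A=3 B=3 C=1)
  6. pour(A -> B) -> (A=0 B=6 C=1)
  7. fill(A) -> (A=3 B=6 C=1)
Target reached → yes.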